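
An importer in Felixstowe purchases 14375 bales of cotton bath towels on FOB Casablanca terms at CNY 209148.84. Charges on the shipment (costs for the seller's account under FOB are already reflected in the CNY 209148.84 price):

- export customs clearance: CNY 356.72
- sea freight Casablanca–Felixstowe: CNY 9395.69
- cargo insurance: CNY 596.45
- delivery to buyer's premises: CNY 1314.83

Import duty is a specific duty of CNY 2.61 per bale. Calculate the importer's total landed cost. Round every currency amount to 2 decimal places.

Total landed cost: CNY 257974.56

FOB: the seller bears costs until goods are on board at the origin port; the buyer bears freight, insurance and all costs thereafter.
Already in the invoice (seller's account under FOB): export clearance — exclude.
CIF value = FOB price + freight + insurance = 209148.84 + 9395.69 + 596.45 = 219140.98
Import duty = 14375 × 2.61 = 37518.75
Buyer bears: freight 9395.69 + insurance 596.45 + delivery 1314.83 + duty 37518.75 = 48825.72
Landed cost = invoice 209148.84 + 48825.72 = 257974.56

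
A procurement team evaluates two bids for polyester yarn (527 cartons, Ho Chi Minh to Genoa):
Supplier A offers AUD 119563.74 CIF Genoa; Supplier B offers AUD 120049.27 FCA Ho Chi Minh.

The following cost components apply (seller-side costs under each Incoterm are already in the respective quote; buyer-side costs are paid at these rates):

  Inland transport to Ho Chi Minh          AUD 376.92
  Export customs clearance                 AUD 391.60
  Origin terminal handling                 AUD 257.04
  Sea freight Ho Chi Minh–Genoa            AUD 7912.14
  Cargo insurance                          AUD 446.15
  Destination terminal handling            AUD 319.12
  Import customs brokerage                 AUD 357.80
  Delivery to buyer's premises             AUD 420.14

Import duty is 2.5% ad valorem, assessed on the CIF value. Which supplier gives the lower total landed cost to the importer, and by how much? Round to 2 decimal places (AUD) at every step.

Supplier A (CIF):
The CIF price already equals the CIF value: 119563.74
Import duty = 119563.74 × 2.5% = 2989.09
Buyer bears (A): 319.12 + 357.80 + 420.14 = 1097.06
Landed cost (A) = invoice 119563.74 + 1097.06 + duty 2989.09 = 123649.89
Supplier B (FCA):
CIF value = FCA price + origin terminal + freight + insurance = 120049.27 + 257.04 + 7912.14 + 446.15 = 128664.60
Import duty = 128664.60 × 2.5% = 3216.62
Buyer bears (B): 257.04 + 7912.14 + 446.15 + 319.12 + 357.80 + 420.14 = 9712.39
Landed cost (B) = invoice 120049.27 + 9712.39 + duty 3216.62 = 132978.28
Difference = |123649.89 − 132978.28| = 9328.39

Supplier A is cheaper by AUD 9328.39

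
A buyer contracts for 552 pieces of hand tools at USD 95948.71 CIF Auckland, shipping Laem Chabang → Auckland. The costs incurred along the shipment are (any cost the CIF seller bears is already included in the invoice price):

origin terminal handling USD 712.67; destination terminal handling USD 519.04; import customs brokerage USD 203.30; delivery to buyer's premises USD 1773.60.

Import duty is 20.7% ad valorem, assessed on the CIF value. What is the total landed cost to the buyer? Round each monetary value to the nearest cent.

CIF: the seller pays costs through ocean freight and marine insurance to the destination port.
Already in the invoice (seller's account under CIF): origin terminal — exclude.
The CIF price already equals the CIF value: 95948.71
Import duty = 95948.71 × 20.7% = 19861.38
Buyer bears: destination terminal 519.04 + brokerage 203.30 + delivery 1773.60 + duty 19861.38 = 22357.32
Landed cost = invoice 95948.71 + 22357.32 = 118306.03

Total landed cost: USD 118306.03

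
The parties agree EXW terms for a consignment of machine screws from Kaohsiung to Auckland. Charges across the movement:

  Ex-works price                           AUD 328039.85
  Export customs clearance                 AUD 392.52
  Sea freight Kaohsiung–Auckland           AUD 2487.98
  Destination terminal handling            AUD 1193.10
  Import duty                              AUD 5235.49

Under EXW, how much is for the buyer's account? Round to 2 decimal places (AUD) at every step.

EXW: the seller makes goods available at their premises; the buyer bears all onward costs.
Seller's account: goods 328039.85 = 328039.85
Buyer's account: export clearance 392.52 + freight 2487.98 + destination terminal 1193.10 + duty 5235.49 = 9309.09

Buyer's account: AUD 9309.09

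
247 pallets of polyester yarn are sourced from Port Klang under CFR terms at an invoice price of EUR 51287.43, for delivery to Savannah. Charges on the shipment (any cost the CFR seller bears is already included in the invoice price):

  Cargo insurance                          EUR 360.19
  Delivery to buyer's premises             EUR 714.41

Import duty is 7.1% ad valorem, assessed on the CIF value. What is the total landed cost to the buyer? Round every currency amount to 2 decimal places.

Total landed cost: EUR 56029.01

CFR: the seller pays costs through ocean freight to the destination port, but not insurance.
CIF value = CFR price + insurance = 51287.43 + 360.19 = 51647.62
Import duty = 51647.62 × 7.1% = 3666.98
Buyer bears: insurance 360.19 + delivery 714.41 + duty 3666.98 = 4741.58
Landed cost = invoice 51287.43 + 4741.58 = 56029.01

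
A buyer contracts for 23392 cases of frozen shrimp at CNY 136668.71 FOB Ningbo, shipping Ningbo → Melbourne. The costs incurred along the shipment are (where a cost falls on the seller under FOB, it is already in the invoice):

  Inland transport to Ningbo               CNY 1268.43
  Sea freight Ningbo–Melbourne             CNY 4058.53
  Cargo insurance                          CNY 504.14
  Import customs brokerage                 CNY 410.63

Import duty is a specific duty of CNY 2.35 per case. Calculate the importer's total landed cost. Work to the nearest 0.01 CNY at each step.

FOB: the seller bears costs until goods are on board at the origin port; the buyer bears freight, insurance and all costs thereafter.
Already in the invoice (seller's account under FOB): inland to port — exclude.
CIF value = FOB price + freight + insurance = 136668.71 + 4058.53 + 504.14 = 141231.38
Import duty = 23392 × 2.35 = 54971.20
Buyer bears: freight 4058.53 + insurance 504.14 + brokerage 410.63 + duty 54971.20 = 59944.50
Landed cost = invoice 136668.71 + 59944.50 = 196613.21

Total landed cost: CNY 196613.21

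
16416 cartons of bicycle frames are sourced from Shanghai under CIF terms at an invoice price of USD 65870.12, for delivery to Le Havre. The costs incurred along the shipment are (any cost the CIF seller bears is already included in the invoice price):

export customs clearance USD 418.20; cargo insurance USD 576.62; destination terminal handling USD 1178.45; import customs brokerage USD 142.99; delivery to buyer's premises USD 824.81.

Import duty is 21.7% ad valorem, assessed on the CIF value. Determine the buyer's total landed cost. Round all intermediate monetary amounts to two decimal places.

CIF: the seller pays costs through ocean freight and marine insurance to the destination port.
Already in the invoice (seller's account under CIF): export clearance, insurance — exclude.
The CIF price already equals the CIF value: 65870.12
Import duty = 65870.12 × 21.7% = 14293.82
Buyer bears: destination terminal 1178.45 + brokerage 142.99 + delivery 824.81 + duty 14293.82 = 16440.07
Landed cost = invoice 65870.12 + 16440.07 = 82310.19

Total landed cost: USD 82310.19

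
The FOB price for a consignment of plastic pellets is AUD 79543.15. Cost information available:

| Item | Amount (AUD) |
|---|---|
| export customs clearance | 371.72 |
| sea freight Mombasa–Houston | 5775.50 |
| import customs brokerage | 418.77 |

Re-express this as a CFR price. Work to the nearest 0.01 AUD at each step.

CFR price: AUD 85318.65

Not relevant to the conversion: export clearance — on the seller under both FOB and CFR; already in the FOB price and stays in the CFR price. brokerage — on the buyer under both terms; not part of either seller's price.
From FOB to CFR, the seller additionally bears: freight.
CFR price = 79543.15 + 5775.50 = 85318.65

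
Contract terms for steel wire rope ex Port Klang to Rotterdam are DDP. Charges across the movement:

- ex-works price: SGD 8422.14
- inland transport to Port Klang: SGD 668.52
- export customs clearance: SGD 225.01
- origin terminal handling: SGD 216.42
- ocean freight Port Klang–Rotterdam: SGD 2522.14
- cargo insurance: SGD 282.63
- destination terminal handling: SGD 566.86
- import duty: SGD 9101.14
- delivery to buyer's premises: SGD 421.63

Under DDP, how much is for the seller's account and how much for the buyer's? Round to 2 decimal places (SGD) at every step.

Seller: SGD 22426.49; buyer: SGD 0.00

DDP: the seller bears all costs including import duty.
Seller's account: goods 8422.14 + inland to port 668.52 + export clearance 225.01 + origin terminal 216.42 + freight 2522.14 + insurance 282.63 + destination terminal 566.86 + duty 9101.14 + delivery 421.63 = 22426.49
Buyer's account: 0.00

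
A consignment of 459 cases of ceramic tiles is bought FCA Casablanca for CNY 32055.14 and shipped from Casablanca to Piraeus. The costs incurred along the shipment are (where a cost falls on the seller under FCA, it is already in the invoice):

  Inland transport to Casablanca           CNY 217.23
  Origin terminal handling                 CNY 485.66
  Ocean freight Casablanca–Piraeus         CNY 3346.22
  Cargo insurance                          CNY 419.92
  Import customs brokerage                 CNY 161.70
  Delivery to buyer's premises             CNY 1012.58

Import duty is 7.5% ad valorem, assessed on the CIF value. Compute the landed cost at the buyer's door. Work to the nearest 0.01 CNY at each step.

Total landed cost: CNY 40204.24

FCA: the seller delivers export-cleared goods to the carrier; the buyer bears costs from that point.
Already in the invoice (seller's account under FCA): inland to port — exclude.
CIF value = FCA price + origin terminal + freight + insurance = 32055.14 + 485.66 + 3346.22 + 419.92 = 36306.94
Import duty = 36306.94 × 7.5% = 2723.02
Buyer bears: origin terminal 485.66 + freight 3346.22 + insurance 419.92 + brokerage 161.70 + delivery 1012.58 + duty 2723.02 = 8149.10
Landed cost = invoice 32055.14 + 8149.10 = 40204.24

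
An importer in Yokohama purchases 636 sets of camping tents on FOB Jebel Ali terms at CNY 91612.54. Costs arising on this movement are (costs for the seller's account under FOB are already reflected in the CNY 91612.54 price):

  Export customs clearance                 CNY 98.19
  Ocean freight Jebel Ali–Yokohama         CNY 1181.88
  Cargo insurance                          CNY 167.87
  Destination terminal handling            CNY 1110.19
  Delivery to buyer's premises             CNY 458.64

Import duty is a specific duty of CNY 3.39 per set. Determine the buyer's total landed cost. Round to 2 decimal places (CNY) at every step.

Total landed cost: CNY 96687.16

FOB: the seller bears costs until goods are on board at the origin port; the buyer bears freight, insurance and all costs thereafter.
Already in the invoice (seller's account under FOB): export clearance — exclude.
CIF value = FOB price + freight + insurance = 91612.54 + 1181.88 + 167.87 = 92962.29
Import duty = 636 × 3.39 = 2156.04
Buyer bears: freight 1181.88 + insurance 167.87 + destination terminal 1110.19 + delivery 458.64 + duty 2156.04 = 5074.62
Landed cost = invoice 91612.54 + 5074.62 = 96687.16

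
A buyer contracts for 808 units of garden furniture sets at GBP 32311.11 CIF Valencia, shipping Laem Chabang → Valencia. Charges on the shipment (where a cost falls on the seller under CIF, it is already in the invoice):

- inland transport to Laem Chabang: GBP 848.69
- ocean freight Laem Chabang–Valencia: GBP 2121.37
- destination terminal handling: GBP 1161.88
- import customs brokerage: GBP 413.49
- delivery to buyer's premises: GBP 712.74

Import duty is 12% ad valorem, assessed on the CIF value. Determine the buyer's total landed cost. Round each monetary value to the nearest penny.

CIF: the seller pays costs through ocean freight and marine insurance to the destination port.
Already in the invoice (seller's account under CIF): inland to port, freight — exclude.
The CIF price already equals the CIF value: 32311.11
Import duty = 32311.11 × 12% = 3877.33
Buyer bears: destination terminal 1161.88 + brokerage 413.49 + delivery 712.74 + duty 3877.33 = 6165.44
Landed cost = invoice 32311.11 + 6165.44 = 38476.55

Total landed cost: GBP 38476.55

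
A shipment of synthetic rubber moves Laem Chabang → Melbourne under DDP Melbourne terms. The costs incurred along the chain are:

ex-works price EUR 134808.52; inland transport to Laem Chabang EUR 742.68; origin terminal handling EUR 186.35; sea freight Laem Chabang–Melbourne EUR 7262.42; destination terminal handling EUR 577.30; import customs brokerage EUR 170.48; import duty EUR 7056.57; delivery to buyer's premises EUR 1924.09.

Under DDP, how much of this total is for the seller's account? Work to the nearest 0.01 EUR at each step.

Seller's account: EUR 152728.41

DDP: the seller bears all costs including import duty.
Seller's account: goods 134808.52 + inland to port 742.68 + origin terminal 186.35 + freight 7262.42 + destination terminal 577.30 + brokerage 170.48 + duty 7056.57 + delivery 1924.09 = 152728.41
Buyer's account: 0.00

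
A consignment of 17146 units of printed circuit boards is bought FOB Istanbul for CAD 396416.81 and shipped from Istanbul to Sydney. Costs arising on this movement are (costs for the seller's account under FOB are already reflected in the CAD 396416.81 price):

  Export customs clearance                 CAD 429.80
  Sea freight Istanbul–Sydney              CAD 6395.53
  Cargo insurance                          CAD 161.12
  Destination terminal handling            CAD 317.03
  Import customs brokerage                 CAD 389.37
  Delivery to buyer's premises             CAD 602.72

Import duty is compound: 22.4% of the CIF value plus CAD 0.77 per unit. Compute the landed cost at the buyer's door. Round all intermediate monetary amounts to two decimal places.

FOB: the seller bears costs until goods are on board at the origin port; the buyer bears freight, insurance and all costs thereafter.
Already in the invoice (seller's account under FOB): export clearance — exclude.
CIF value = FOB price + freight + insurance = 396416.81 + 6395.53 + 161.12 = 402973.46
Ad valorem component: 402973.46 × 22.4% = 90266.06
Specific component: 17146 × 0.77 = 13202.42
Import duty = 90266.06 + 13202.42 = 103468.48
Buyer bears: freight 6395.53 + insurance 161.12 + destination terminal 317.03 + brokerage 389.37 + delivery 602.72 + duty 103468.48 = 111334.25
Landed cost = invoice 396416.81 + 111334.25 = 507751.06

Total landed cost: CAD 507751.06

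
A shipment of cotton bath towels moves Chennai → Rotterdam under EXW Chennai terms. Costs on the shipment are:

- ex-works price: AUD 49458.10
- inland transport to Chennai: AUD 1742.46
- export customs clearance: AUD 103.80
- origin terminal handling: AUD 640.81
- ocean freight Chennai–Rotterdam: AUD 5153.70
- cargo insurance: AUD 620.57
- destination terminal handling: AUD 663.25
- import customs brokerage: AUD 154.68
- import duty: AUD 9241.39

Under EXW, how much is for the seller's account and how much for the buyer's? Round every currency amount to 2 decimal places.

Seller: AUD 49458.10; buyer: AUD 18320.66

EXW: the seller makes goods available at their premises; the buyer bears all onward costs.
Seller's account: goods 49458.10 = 49458.10
Buyer's account: inland to port 1742.46 + export clearance 103.80 + origin terminal 640.81 + freight 5153.70 + insurance 620.57 + destination terminal 663.25 + brokerage 154.68 + duty 9241.39 = 18320.66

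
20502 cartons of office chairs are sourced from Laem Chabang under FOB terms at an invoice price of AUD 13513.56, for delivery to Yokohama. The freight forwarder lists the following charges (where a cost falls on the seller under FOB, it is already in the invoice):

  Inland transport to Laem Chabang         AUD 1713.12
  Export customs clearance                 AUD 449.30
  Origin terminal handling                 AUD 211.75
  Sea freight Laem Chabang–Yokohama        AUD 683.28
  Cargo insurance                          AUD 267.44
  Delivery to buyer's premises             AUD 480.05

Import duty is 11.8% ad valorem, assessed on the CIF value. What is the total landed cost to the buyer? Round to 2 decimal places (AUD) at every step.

FOB: the seller bears costs until goods are on board at the origin port; the buyer bears freight, insurance and all costs thereafter.
Already in the invoice (seller's account under FOB): inland to port, export clearance, origin terminal — exclude.
CIF value = FOB price + freight + insurance = 13513.56 + 683.28 + 267.44 = 14464.28
Import duty = 14464.28 × 11.8% = 1706.79
Buyer bears: freight 683.28 + insurance 267.44 + delivery 480.05 + duty 1706.79 = 3137.56
Landed cost = invoice 13513.56 + 3137.56 = 16651.12

Total landed cost: AUD 16651.12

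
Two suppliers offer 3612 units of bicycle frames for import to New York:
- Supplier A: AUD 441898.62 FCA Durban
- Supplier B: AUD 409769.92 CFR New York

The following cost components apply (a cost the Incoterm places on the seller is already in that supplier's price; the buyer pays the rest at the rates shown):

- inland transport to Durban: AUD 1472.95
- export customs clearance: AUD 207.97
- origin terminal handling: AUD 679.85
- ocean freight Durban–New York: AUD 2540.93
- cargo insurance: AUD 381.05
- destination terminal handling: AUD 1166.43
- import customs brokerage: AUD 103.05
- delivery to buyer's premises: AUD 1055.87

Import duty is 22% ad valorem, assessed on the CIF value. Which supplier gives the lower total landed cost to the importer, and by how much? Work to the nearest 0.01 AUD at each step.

Supplier B is cheaper by AUD 43126.37

Supplier A (FCA):
CIF value = FCA price + origin terminal + freight + insurance = 441898.62 + 679.85 + 2540.93 + 381.05 = 445500.45
Import duty = 445500.45 × 22% = 98010.10
Buyer bears (A): 679.85 + 2540.93 + 381.05 + 1166.43 + 103.05 + 1055.87 = 5927.18
Landed cost (A) = invoice 441898.62 + 5927.18 + duty 98010.10 = 545835.90
Supplier B (CFR):
CIF value = CFR price + insurance = 409769.92 + 381.05 = 410150.97
Import duty = 410150.97 × 22% = 90233.21
Buyer bears (B): 381.05 + 1166.43 + 103.05 + 1055.87 = 2706.40
Landed cost (B) = invoice 409769.92 + 2706.40 + duty 90233.21 = 502709.53
Difference = |545835.90 − 502709.53| = 43126.37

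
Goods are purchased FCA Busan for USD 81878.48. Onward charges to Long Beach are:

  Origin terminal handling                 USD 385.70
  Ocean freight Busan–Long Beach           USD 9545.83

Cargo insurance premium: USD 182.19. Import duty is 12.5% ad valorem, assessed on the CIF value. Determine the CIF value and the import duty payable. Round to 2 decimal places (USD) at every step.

CIF = FCA price + pre-shipment costs + freight + insurance
CIF = 81878.48 + 385.70 + 9545.83 + 182.19 = 91992.20
Import duty = 91992.20 × 12.5% = 11499.03

CIF value: USD 91992.20; import duty: USD 11499.03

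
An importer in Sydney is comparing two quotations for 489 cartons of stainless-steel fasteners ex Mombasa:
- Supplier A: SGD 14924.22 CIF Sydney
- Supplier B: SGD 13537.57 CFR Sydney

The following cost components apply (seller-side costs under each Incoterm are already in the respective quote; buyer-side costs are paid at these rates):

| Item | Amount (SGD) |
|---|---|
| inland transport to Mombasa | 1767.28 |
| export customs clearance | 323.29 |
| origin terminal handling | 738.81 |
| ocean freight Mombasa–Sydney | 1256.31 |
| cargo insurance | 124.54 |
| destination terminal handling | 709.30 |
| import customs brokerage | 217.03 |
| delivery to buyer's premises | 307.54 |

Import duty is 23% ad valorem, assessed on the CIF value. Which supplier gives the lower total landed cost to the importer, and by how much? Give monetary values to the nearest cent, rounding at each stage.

Supplier B is cheaper by SGD 1552.39

Supplier A (CIF):
The CIF price already equals the CIF value: 14924.22
Import duty = 14924.22 × 23% = 3432.57
Buyer bears (A): 709.30 + 217.03 + 307.54 = 1233.87
Landed cost (A) = invoice 14924.22 + 1233.87 + duty 3432.57 = 19590.66
Supplier B (CFR):
CIF value = CFR price + insurance = 13537.57 + 124.54 = 13662.11
Import duty = 13662.11 × 23% = 3142.29
Buyer bears (B): 124.54 + 709.30 + 217.03 + 307.54 = 1358.41
Landed cost (B) = invoice 13537.57 + 1358.41 + duty 3142.29 = 18038.27
Difference = |19590.66 − 18038.27| = 1552.39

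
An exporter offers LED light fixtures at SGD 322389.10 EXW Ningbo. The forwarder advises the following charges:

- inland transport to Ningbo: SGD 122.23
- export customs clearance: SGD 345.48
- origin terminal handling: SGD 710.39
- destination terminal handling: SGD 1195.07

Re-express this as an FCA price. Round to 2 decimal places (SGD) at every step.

Not relevant to the conversion: origin terminal, destination terminal — on the buyer under both terms; not part of either seller's price.
From EXW to FCA, the seller additionally bears: inland to port, export clearance.
FCA price = 322389.10 + 122.23 + 345.48 = 322856.81

FCA price: SGD 322856.81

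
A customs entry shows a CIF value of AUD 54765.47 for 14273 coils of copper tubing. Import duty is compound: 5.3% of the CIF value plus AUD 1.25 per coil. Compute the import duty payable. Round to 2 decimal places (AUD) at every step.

Import duty: AUD 20743.82

Ad valorem component: 54765.47 × 5.3% = 2902.57
Specific component: 14273 × 1.25 = 17841.25
Import duty = 2902.57 + 17841.25 = 20743.82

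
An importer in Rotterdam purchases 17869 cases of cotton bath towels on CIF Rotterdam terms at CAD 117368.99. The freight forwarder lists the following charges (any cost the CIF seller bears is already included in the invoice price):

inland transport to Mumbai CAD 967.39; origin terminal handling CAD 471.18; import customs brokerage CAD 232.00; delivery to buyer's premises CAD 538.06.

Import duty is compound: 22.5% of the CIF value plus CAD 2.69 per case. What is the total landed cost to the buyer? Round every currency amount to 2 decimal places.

Total landed cost: CAD 192614.68

CIF: the seller pays costs through ocean freight and marine insurance to the destination port.
Already in the invoice (seller's account under CIF): inland to port, origin terminal — exclude.
The CIF price already equals the CIF value: 117368.99
Ad valorem component: 117368.99 × 22.5% = 26408.02
Specific component: 17869 × 2.69 = 48067.61
Import duty = 26408.02 + 48067.61 = 74475.63
Buyer bears: brokerage 232.00 + delivery 538.06 + duty 74475.63 = 75245.69
Landed cost = invoice 117368.99 + 75245.69 = 192614.68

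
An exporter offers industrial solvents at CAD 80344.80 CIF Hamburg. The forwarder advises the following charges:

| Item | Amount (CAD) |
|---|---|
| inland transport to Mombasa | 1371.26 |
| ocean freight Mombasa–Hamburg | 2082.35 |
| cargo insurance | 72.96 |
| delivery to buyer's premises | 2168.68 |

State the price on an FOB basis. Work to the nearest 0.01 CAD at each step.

FOB price: CAD 78189.49

Not relevant to the conversion: inland to port — on the seller under both CIF and FOB; already in the CIF price and stays in the FOB price. delivery — on the buyer under both terms; not part of either seller's price.
From CIF to FOB, the seller no longer bears: freight, insurance.
FOB price = 80344.80 − 2082.35 − 72.96 = 78189.49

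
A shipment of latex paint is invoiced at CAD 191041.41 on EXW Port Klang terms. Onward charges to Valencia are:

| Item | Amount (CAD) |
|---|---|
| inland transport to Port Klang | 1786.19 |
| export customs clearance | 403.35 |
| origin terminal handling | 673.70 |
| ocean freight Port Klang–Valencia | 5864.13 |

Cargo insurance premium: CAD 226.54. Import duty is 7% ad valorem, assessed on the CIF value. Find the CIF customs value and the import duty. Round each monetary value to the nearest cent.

CIF = EXW price + pre-shipment costs + freight + insurance
CIF = 191041.41 + 1786.19 + 403.35 + 673.70 + 5864.13 + 226.54 = 199995.32
Import duty = 199995.32 × 7% = 13999.67

CIF value: CAD 199995.32; import duty: CAD 13999.67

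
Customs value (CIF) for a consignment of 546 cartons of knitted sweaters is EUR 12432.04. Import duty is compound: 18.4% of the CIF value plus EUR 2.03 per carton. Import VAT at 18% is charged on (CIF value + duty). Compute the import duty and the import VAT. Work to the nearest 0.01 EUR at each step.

Import duty: EUR 3395.88; import VAT: EUR 2849.03

Ad valorem component: 12432.04 × 18.4% = 2287.50
Specific component: 546 × 2.03 = 1108.38
Import duty = 2287.50 + 1108.38 = 3395.88
VAT base = CIF + duty = 12432.04 + 3395.88 = 15827.92
Import VAT = 15827.92 × 18% = 2849.03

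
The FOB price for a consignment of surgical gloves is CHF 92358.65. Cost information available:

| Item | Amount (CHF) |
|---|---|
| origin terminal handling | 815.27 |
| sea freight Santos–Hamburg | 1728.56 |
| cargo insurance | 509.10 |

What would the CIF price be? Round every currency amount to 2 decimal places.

Not relevant to the conversion: origin terminal — on the seller under both FOB and CIF; already in the FOB price and stays in the CIF price.
From FOB to CIF, the seller additionally bears: freight, insurance.
CIF price = 92358.65 + 1728.56 + 509.10 = 94596.31

CIF price: CHF 94596.31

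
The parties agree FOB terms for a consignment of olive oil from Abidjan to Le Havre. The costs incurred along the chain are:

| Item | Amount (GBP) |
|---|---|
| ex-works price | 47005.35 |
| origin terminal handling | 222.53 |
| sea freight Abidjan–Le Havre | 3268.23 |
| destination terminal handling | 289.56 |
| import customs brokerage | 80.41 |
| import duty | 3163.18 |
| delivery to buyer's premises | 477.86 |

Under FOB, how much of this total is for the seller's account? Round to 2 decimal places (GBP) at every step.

FOB: the seller bears costs until goods are on board at the origin port; the buyer bears freight, insurance and all costs thereafter.
Seller's account: goods 47005.35 + origin terminal 222.53 = 47227.88
Buyer's account: freight 3268.23 + destination terminal 289.56 + brokerage 80.41 + duty 3163.18 + delivery 477.86 = 7279.24

Seller's account: GBP 47227.88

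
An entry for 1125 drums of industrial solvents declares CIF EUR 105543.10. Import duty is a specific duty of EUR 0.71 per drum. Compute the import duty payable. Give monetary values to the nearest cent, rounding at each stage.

Import duty = 1125 × 0.71 = 798.75

Import duty: EUR 798.75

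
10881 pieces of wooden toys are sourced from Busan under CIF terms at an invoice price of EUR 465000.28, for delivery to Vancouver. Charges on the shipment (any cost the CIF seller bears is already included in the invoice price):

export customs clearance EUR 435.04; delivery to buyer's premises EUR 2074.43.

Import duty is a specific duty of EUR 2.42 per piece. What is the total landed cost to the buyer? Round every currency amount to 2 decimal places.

CIF: the seller pays costs through ocean freight and marine insurance to the destination port.
Already in the invoice (seller's account under CIF): export clearance — exclude.
The CIF price already equals the CIF value: 465000.28
Import duty = 10881 × 2.42 = 26332.02
Buyer bears: delivery 2074.43 + duty 26332.02 = 28406.45
Landed cost = invoice 465000.28 + 28406.45 = 493406.73

Total landed cost: EUR 493406.73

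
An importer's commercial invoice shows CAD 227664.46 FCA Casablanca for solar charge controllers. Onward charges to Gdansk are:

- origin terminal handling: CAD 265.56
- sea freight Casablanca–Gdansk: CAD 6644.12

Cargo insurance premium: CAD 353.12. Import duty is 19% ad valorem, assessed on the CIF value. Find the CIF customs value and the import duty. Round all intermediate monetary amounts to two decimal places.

CIF = FCA price + pre-shipment costs + freight + insurance
CIF = 227664.46 + 265.56 + 6644.12 + 353.12 = 234927.26
Import duty = 234927.26 × 19% = 44636.18

CIF value: CAD 234927.26; import duty: CAD 44636.18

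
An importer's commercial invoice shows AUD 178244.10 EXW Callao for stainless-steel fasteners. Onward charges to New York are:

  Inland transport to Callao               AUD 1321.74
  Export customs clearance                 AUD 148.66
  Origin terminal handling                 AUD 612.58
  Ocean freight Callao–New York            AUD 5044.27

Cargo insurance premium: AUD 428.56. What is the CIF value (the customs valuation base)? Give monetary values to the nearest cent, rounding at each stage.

CIF = EXW price + pre-shipment costs + freight + insurance
CIF = 178244.10 + 1321.74 + 148.66 + 612.58 + 5044.27 + 428.56 = 185799.91

CIF value: AUD 185799.91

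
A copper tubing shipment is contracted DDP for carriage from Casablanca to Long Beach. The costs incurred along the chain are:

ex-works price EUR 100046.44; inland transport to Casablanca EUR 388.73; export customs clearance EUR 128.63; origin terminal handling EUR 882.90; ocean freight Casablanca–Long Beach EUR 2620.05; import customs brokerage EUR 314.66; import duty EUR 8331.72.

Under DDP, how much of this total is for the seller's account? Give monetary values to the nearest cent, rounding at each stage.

DDP: the seller bears all costs including import duty.
Seller's account: goods 100046.44 + inland to port 388.73 + export clearance 128.63 + origin terminal 882.90 + freight 2620.05 + brokerage 314.66 + duty 8331.72 = 112713.13
Buyer's account: 0.00

Seller's account: EUR 112713.13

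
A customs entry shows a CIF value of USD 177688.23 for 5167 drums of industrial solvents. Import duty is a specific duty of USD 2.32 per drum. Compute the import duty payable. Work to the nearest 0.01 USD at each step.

Import duty: USD 11987.44

Import duty = 5167 × 2.32 = 11987.44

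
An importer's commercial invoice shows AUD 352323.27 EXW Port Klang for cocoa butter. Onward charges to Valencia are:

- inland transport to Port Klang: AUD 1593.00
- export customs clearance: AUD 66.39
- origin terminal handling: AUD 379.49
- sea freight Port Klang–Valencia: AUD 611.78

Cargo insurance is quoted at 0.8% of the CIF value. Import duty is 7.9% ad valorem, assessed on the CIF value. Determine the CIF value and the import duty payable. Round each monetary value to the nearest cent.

CIF value: AUD 357836.62; import duty: AUD 28269.09

Let C be the CIF value. C = EXW price + pre-shipment costs + freight + 0.8% × C
C − 0.8% × C = 352323.27 + 1593.00 + 66.39 + 379.49 + 611.78
0.992 × C = 354973.93
C = 354973.93 / 0.992 = 357836.62
Insurance premium = 0.8% × 357836.62 = 2862.69
Import duty = 357836.62 × 7.9% = 28269.09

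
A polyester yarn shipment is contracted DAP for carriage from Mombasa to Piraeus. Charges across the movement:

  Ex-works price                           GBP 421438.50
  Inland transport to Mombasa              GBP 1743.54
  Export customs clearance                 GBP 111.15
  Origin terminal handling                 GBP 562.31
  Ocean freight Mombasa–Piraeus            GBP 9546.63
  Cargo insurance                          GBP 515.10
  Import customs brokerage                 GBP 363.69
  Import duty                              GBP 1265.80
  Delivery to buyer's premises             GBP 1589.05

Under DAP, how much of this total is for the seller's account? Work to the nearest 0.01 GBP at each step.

Seller's account: GBP 435506.28

DAP: the seller bears all costs to the named destination except import duty and clearance.
Seller's account: goods 421438.50 + inland to port 1743.54 + export clearance 111.15 + origin terminal 562.31 + freight 9546.63 + insurance 515.10 + delivery 1589.05 = 435506.28
Buyer's account: brokerage 363.69 + duty 1265.80 = 1629.49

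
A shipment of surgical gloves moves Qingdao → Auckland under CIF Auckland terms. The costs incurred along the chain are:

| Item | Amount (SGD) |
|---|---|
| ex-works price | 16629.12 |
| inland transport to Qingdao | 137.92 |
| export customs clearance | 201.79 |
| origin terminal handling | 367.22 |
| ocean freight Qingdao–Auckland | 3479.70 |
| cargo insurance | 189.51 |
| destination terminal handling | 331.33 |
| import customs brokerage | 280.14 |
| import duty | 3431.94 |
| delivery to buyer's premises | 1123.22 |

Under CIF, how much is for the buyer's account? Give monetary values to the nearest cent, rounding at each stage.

Buyer's account: SGD 5166.63

CIF: the seller pays costs through ocean freight and marine insurance to the destination port.
Seller's account: goods 16629.12 + inland to port 137.92 + export clearance 201.79 + origin terminal 367.22 + freight 3479.70 + insurance 189.51 = 21005.26
Buyer's account: destination terminal 331.33 + brokerage 280.14 + duty 3431.94 + delivery 1123.22 = 5166.63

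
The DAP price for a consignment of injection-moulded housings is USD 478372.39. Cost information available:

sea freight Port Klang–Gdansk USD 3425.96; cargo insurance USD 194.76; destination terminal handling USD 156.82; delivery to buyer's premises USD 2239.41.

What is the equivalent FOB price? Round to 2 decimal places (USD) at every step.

FOB price: USD 472355.44

From DAP to FOB, the seller no longer bears: freight, insurance, destination terminal, delivery.
FOB price = 478372.39 − 3425.96 − 194.76 − 156.82 − 2239.41 = 472355.44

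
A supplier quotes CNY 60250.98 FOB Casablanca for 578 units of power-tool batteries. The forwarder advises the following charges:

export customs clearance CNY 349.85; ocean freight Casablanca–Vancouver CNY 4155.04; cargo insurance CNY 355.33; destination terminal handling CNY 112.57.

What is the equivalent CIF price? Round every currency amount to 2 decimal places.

CIF price: CNY 64761.35

Not relevant to the conversion: export clearance — on the seller under both FOB and CIF; already in the FOB price and stays in the CIF price. destination terminal — on the buyer under both terms; not part of either seller's price.
From FOB to CIF, the seller additionally bears: freight, insurance.
CIF price = 60250.98 + 4155.04 + 355.33 = 64761.35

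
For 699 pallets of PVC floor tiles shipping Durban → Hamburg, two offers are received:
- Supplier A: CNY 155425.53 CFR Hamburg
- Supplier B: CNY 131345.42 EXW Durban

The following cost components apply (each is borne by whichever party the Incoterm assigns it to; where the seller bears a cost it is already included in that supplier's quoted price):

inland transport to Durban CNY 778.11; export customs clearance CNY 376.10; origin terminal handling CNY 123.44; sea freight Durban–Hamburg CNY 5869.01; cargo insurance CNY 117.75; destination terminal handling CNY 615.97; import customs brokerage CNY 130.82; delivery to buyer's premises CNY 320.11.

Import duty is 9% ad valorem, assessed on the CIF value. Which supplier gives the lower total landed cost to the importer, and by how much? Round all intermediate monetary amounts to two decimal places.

Supplier A (CFR):
CIF value = CFR price + insurance = 155425.53 + 117.75 = 155543.28
Import duty = 155543.28 × 9% = 13998.90
Buyer bears (A): 117.75 + 615.97 + 130.82 + 320.11 = 1184.65
Landed cost (A) = invoice 155425.53 + 1184.65 + duty 13998.90 = 170609.08
Supplier B (EXW):
CIF value = EXW price + inland to port + export clearance + origin terminal + freight + insurance = 131345.42 + 778.11 + 376.10 + 123.44 + 5869.01 + 117.75 = 138609.83
Import duty = 138609.83 × 9% = 12474.88
Buyer bears (B): 778.11 + 376.10 + 123.44 + 5869.01 + 117.75 + 615.97 + 130.82 + 320.11 = 8331.31
Landed cost (B) = invoice 131345.42 + 8331.31 + duty 12474.88 = 152151.61
Difference = |170609.08 − 152151.61| = 18457.47

Supplier B is cheaper by CNY 18457.47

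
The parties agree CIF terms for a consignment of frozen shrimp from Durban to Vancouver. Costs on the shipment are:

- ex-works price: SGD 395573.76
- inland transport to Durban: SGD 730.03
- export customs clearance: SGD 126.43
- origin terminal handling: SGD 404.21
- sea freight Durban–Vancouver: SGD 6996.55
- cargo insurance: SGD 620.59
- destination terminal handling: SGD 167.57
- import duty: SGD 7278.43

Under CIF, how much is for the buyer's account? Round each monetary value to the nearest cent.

Buyer's account: SGD 7446.00

CIF: the seller pays costs through ocean freight and marine insurance to the destination port.
Seller's account: goods 395573.76 + inland to port 730.03 + export clearance 126.43 + origin terminal 404.21 + freight 6996.55 + insurance 620.59 = 404451.57
Buyer's account: destination terminal 167.57 + duty 7278.43 = 7446.00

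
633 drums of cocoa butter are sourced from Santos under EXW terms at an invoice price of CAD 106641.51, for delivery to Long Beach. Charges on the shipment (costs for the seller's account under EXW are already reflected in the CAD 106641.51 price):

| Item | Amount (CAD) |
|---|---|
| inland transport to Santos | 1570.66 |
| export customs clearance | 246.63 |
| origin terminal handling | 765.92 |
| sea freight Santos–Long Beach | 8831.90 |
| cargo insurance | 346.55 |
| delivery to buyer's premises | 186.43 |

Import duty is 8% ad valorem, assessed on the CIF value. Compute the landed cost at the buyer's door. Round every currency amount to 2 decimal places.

Total landed cost: CAD 128061.85

EXW: the seller makes goods available at their premises; the buyer bears all onward costs.
CIF value = EXW price + inland to port + export clearance + origin terminal + freight + insurance = 106641.51 + 1570.66 + 246.63 + 765.92 + 8831.90 + 346.55 = 118403.17
Import duty = 118403.17 × 8% = 9472.25
Buyer bears: inland to port 1570.66 + export clearance 246.63 + origin terminal 765.92 + freight 8831.90 + insurance 346.55 + delivery 186.43 + duty 9472.25 = 21420.34
Landed cost = invoice 106641.51 + 21420.34 = 128061.85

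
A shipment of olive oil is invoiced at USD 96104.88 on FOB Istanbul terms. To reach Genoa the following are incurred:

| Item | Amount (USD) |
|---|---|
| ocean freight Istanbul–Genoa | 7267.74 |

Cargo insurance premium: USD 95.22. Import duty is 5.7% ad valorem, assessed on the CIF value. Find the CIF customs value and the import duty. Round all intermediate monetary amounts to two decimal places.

CIF value: USD 103467.84; import duty: USD 5897.67

CIF = FOB price + freight + insurance
CIF = 96104.88 + 7267.74 + 95.22 = 103467.84
Import duty = 103467.84 × 5.7% = 5897.67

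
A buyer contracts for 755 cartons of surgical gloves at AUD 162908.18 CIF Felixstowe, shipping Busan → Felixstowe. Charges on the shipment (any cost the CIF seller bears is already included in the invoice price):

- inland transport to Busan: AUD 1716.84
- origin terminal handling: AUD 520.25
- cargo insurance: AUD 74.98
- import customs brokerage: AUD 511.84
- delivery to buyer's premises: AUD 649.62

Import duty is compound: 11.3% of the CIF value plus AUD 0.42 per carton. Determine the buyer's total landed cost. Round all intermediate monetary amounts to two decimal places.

Total landed cost: AUD 182795.36

CIF: the seller pays costs through ocean freight and marine insurance to the destination port.
Already in the invoice (seller's account under CIF): inland to port, origin terminal, insurance — exclude.
The CIF price already equals the CIF value: 162908.18
Ad valorem component: 162908.18 × 11.3% = 18408.62
Specific component: 755 × 0.42 = 317.10
Import duty = 18408.62 + 317.10 = 18725.72
Buyer bears: brokerage 511.84 + delivery 649.62 + duty 18725.72 = 19887.18
Landed cost = invoice 162908.18 + 19887.18 = 182795.36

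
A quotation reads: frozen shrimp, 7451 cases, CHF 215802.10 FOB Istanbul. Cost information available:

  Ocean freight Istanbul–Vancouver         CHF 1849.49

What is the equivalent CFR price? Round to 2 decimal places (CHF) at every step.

CFR price: CHF 217651.59

From FOB to CFR, the seller additionally bears: freight.
CFR price = 215802.10 + 1849.49 = 217651.59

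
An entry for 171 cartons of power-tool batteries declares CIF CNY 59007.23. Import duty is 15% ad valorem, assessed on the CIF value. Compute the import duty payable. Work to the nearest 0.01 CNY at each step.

Import duty = 59007.23 × 15% = 8851.08

Import duty: CNY 8851.08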